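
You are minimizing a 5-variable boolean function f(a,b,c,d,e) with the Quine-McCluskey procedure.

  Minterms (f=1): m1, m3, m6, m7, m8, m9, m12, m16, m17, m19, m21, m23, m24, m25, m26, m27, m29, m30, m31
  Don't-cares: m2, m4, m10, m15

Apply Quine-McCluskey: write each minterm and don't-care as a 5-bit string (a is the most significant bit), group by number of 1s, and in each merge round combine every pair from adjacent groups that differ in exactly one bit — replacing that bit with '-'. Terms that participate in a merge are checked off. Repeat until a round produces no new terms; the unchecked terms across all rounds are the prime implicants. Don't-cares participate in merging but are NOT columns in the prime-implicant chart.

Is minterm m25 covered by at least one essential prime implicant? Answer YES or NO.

YES

[col 0] 00001*, 00010*, 00011*, 00100*, 00110*, 00111*, 01000*, 01001*, 01010*, 01100*, 01111*, 10000*, 10001*, 10011*, 10101*, 10111*, 11000*, 11001*, 11010*, 11011*, 11101*, 11110*, 11111*
[col 1] -0001*, -0011*, -0111*, -1000*, -1001*, -1010*, -1111*, 0-001*, 0-010, 0-100, 0-111*, 00-10*, 00-11*, 000-1*, 0001-*, 001-0, 0011-*, 01-00, 010-0*, 0100-*, 1-000*, 1-001*, 1-011*, 1-101*, 1-111*, 10-01*, 10-11*, 100-1*, 1000-*, 101-1*, 11-01*, 11-10*, 11-11*, 110-0*, 110-1*, 1100-*, 1101-*, 111-1*, 1111-*
[col 2] --001, --111, -0-11, -00-1, -10-0, -100-, 00-1-, 1--01*, 1--11*, 1-0-1*, 1-00-, 1-1-1*, 10--1*, 11--1*, 11-1-, 110--
[col 3] 1---1
Prime implicants: --001, --111, -0-11, -00-1, -10-0, -100-, 0-010, 0-100, 00-1-, 001-0, 01-00, 1---1, 1-00-, 11-1-, 110--
PI chart (minterm → PIs covering it):
  1 | --001,-00-1
  3 | -0-11,-00-1,00-1-
  6 | 00-1-,001-0
  7 | --111,-0-11,00-1-
  8 | -10-0,-100-,01-00
  9 | --001,-100-
  12 | 0-100,01-00
  16 | 1-00-  (sole → essential)
  17 | --001,-00-1,1---1,1-00-
  19 | -0-11,-00-1,1---1
  21 | 1---1  (sole → essential)
  23 | --111,-0-11,1---1
  24 | -10-0,-100-,1-00-,110--
  25 | --001,-100-,1---1,1-00-,110--
  26 | -10-0,11-1-,110--
  27 | 1---1,11-1-,110--
  29 | 1---1  (sole → essential)
  30 | 11-1-  (sole → essential)
  31 | --111,1---1,11-1-
Essential prime implicants: 1---1, 1-00-, 11-1-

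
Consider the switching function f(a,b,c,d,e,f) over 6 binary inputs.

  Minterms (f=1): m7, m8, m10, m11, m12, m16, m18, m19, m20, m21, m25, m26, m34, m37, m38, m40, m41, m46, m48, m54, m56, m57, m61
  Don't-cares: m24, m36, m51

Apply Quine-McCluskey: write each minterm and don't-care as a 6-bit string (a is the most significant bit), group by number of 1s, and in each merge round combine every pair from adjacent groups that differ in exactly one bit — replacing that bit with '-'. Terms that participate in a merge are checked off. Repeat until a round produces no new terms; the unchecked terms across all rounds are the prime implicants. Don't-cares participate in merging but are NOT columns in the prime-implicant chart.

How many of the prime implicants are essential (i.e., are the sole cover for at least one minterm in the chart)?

12

[col 0] 000111, 001000*, 001010*, 001011*, 001100*, 010000*, 010010*, 010011*, 010100*, 010101*, 011000*, 011001*, 011010*, 100010*, 100100*, 100101*, 100110*, 101000*, 101001*, 101110*, 110000*, 110011*, 110110*, 111000*, 111001*, 111101*
[col 1] -01000*, -10000*, -10011, -11000*, -11001*, 0-1000*, 0-1010*, 001-00, 0010-0*, 00101-, 01-000*, 01-010*, 010-00, 0100-0*, 01001-, 01010-, 0110-0*, 01100-*, 1-0110, 1-1000*, 1-1001*, 10-110, 100-10, 1001-0, 10010-, 10100-*, 11-000*, 111-01, 11100-*
[col 2] --1000, -1-000, -1100-, 0-10-0, 01-0-0, 1-100-
Prime implicants: --1000, -1-000, -10011, -1100-, 0-10-0, 000111, 001-00, 00101-, 01-0-0, 010-00, 01001-, 01010-, 1-0110, 1-100-, 10-110, 100-10, 1001-0, 10010-, 111-01
PI chart (minterm → PIs covering it):
  7 | 000111  (sole → essential)
  8 | --1000,0-10-0,001-00
  10 | 0-10-0,00101-
  11 | 00101-  (sole → essential)
  12 | 001-00  (sole → essential)
  16 | -1-000,01-0-0,010-00
  18 | 01-0-0,01001-
  19 | -10011,01001-
  20 | 010-00,01010-
  21 | 01010-  (sole → essential)
  25 | -1100-  (sole → essential)
  26 | 0-10-0,01-0-0
  34 | 100-10  (sole → essential)
  37 | 10010-  (sole → essential)
  38 | 1-0110,10-110,100-10,1001-0
  40 | --1000,1-100-
  41 | 1-100-  (sole → essential)
  46 | 10-110  (sole → essential)
  48 | -1-000  (sole → essential)
  54 | 1-0110  (sole → essential)
  56 | --1000,-1-000,-1100-,1-100-
  57 | -1100-,1-100-,111-01
  61 | 111-01  (sole → essential)
Essential prime implicants: -1-000, -1100-, 000111, 001-00, 00101-, 01010-, 1-0110, 1-100-, 10-110, 100-10, 10010-, 111-01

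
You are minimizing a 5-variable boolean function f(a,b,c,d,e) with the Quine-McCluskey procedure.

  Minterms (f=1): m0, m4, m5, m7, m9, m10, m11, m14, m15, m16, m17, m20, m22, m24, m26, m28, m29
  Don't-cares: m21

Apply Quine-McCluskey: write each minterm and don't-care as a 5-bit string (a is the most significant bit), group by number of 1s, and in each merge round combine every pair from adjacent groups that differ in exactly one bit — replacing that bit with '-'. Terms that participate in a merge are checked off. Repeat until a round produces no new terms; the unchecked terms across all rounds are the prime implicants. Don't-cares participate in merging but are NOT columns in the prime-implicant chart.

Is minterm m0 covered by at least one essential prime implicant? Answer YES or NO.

size-2^0 implicants → 00000(✓)  00100(✓)  00101(✓)  00111(✓)  01001(✓)  01010(✓)  01011(✓)  01110(✓)  01111(✓)  10000(✓)  10001(✓)  10100(✓)  10101(✓)  10110(✓)  11000(✓)  11010(✓)  11100(✓)  11101(✓)
size-2^1 implicants → -0000(✓)  -0100(✓)  -0101(✓)  -1010  0-111  00-00(✓)  001-1  0010-(✓)  01-10(✓)  01-11(✓)  010-1  0101-(✓)  0111-(✓)  1-000(✓)  1-100(✓)  1-101(✓)  10-00(✓)  10-01(✓)  1000-(✓)  101-0  1010-(✓)  11-00(✓)  110-0  1110-(✓)
size-2^2 implicants → -0-00  -010-  01-1-  1--00  1-10-  10-0-
Unchecked terms (primes): -0-00, -010-, -1010, 0-111, 001-1, 01-1-, 010-1, 1--00, 1-10-, 10-0-, 101-0, 110-0
Minterm coverage:
  m0 ⊆ -0-00 [E]
  m4 ⊆ -0-00,-010-
  m5 ⊆ -010-,001-1
  m7 ⊆ 0-111,001-1
  m9 ⊆ 010-1 [E]
  m10 ⊆ -1010,01-1-
  m11 ⊆ 01-1-,010-1
  m14 ⊆ 01-1- [E]
  m15 ⊆ 0-111,01-1-
  m16 ⊆ -0-00,1--00,10-0-
  m17 ⊆ 10-0- [E]
  m20 ⊆ -0-00,-010-,1--00,1-10-,10-0-,101-0
  m22 ⊆ 101-0 [E]
  m24 ⊆ 1--00,110-0
  m26 ⊆ -1010,110-0
  m28 ⊆ 1--00,1-10-
  m29 ⊆ 1-10- [E]
E = {-0-00, 01-1-, 010-1, 1-10-, 10-0-, 101-0}

YES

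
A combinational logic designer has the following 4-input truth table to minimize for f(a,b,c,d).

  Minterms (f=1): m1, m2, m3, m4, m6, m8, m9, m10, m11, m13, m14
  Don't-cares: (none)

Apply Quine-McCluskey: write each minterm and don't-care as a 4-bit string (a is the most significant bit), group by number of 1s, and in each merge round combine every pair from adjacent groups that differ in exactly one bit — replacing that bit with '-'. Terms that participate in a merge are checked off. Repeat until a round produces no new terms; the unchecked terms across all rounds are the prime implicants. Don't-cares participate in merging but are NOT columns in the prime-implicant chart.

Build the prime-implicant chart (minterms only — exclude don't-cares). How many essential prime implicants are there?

[col 0] 0001*, 0010*, 0011*, 0100*, 0110*, 1000*, 1001*, 1010*, 1011*, 1101*, 1110*
[col 1] -001*, -010*, -011*, -110*, 0-10*, 00-1*, 001-*, 01-0, 1-01, 1-10*, 10-0*, 10-1*, 100-*, 101-*
[col 2] --10, -0-1, -01-, 10--
Prime implicants: --10, -0-1, -01-, 01-0, 1-01, 10--
PI chart (minterm → PIs covering it):
  1 | -0-1  (sole → essential)
  2 | --10,-01-
  3 | -0-1,-01-
  4 | 01-0  (sole → essential)
  6 | --10,01-0
  8 | 10--  (sole → essential)
  9 | -0-1,1-01,10--
  10 | --10,-01-,10--
  11 | -0-1,-01-,10--
  13 | 1-01  (sole → essential)
  14 | --10  (sole → essential)
Essential prime implicants: --10, -0-1, 01-0, 1-01, 10--

5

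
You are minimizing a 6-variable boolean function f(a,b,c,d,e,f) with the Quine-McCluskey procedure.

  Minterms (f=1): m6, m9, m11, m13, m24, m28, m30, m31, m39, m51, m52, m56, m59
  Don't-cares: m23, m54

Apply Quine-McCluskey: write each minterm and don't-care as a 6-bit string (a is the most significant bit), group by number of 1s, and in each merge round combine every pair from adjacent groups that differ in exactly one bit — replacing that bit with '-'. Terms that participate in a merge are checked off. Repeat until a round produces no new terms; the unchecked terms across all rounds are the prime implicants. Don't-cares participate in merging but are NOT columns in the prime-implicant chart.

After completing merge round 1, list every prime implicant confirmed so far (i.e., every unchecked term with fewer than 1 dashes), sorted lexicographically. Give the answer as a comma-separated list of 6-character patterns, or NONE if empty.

000110, 100111

Round 0: 000110 001001✓ 001011✓ 001101✓ 010111✓ 011000✓ 011100✓ 011110✓ 011111✓ 100111 110011✓ 110100✓ 110110✓ 111000✓ 111011✓
Round 1: -11000 001-01 0010-1 01-111 011-00 0111-0 01111- 11-011 1101-0
PIs = {-11000, 000110, 001-01, 0010-1, 01-111, 011-00, 0111-0, 01111-, 100111, 11-011, 1101-0}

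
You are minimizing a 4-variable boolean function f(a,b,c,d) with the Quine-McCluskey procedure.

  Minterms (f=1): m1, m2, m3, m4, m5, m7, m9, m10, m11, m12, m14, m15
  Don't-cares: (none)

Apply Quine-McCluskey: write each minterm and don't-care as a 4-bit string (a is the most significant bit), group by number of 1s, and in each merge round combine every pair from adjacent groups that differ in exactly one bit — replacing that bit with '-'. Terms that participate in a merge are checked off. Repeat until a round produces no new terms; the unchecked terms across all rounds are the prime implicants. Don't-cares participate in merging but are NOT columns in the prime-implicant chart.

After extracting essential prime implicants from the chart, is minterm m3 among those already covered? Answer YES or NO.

YES

size-2^0 implicants → 0001(✓)  0010(✓)  0011(✓)  0100(✓)  0101(✓)  0111(✓)  1001(✓)  1010(✓)  1011(✓)  1100(✓)  1110(✓)  1111(✓)
size-2^1 implicants → -001(✓)  -010(✓)  -011(✓)  -100  -111(✓)  0-01(✓)  0-11(✓)  00-1(✓)  001-(✓)  01-1(✓)  010-  1-10(✓)  1-11(✓)  10-1(✓)  101-(✓)  11-0  111-(✓)
size-2^2 implicants → --11  -0-1  -01-  0--1  1-1-
Unchecked terms (primes): --11, -0-1, -01-, -100, 0--1, 010-, 1-1-, 11-0
Minterm coverage:
  m1 ⊆ -0-1,0--1
  m2 ⊆ -01- [E]
  m3 ⊆ --11,-0-1,-01-,0--1
  m4 ⊆ -100,010-
  m5 ⊆ 0--1,010-
  m7 ⊆ --11,0--1
  m9 ⊆ -0-1 [E]
  m10 ⊆ -01-,1-1-
  m11 ⊆ --11,-0-1,-01-,1-1-
  m12 ⊆ -100,11-0
  m14 ⊆ 1-1-,11-0
  m15 ⊆ --11,1-1-
E = {-0-1, -01-}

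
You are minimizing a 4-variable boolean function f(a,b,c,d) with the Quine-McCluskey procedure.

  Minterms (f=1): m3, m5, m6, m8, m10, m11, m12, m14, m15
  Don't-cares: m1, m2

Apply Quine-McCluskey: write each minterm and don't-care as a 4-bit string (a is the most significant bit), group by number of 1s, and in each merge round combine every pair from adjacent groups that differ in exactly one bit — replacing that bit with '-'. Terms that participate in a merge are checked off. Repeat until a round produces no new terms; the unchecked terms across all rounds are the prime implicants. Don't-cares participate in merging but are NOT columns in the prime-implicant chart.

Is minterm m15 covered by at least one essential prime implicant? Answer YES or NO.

YES

size-2^0 implicants → 0001(✓)  0010(✓)  0011(✓)  0101(✓)  0110(✓)  1000(✓)  1010(✓)  1011(✓)  1100(✓)  1110(✓)  1111(✓)
size-2^1 implicants → -010(✓)  -011(✓)  -110(✓)  0-01  0-10(✓)  00-1  001-(✓)  1-00(✓)  1-10(✓)  1-11(✓)  10-0(✓)  101-(✓)  11-0(✓)  111-(✓)
size-2^2 implicants → --10  -01-  1--0  1-1-
Unchecked terms (primes): --10, -01-, 0-01, 00-1, 1--0, 1-1-
Minterm coverage:
  m3 ⊆ -01-,00-1
  m5 ⊆ 0-01 [E]
  m6 ⊆ --10 [E]
  m8 ⊆ 1--0 [E]
  m10 ⊆ --10,-01-,1--0,1-1-
  m11 ⊆ -01-,1-1-
  m12 ⊆ 1--0 [E]
  m14 ⊆ --10,1--0,1-1-
  m15 ⊆ 1-1- [E]
E = {--10, 0-01, 1--0, 1-1-}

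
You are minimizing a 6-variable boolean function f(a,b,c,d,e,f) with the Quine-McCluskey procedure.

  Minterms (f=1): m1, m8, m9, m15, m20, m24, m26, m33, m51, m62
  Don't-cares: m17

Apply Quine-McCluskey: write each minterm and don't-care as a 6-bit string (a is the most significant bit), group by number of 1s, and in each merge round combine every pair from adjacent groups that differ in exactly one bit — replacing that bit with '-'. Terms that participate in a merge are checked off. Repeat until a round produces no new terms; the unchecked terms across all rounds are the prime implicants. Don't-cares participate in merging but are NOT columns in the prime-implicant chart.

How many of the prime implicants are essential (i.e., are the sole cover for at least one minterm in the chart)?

[col 0] 000001*, 001000*, 001001*, 001111, 010001*, 010100, 011000*, 011010*, 100001*, 110011, 111110
[col 1] -00001, 0-0001, 0-1000, 00-001, 00100-, 0110-0
Prime implicants: -00001, 0-0001, 0-1000, 00-001, 00100-, 001111, 010100, 0110-0, 110011, 111110
PI chart (minterm → PIs covering it):
  1 | -00001,0-0001,00-001
  8 | 0-1000,00100-
  9 | 00-001,00100-
  15 | 001111  (sole → essential)
  20 | 010100  (sole → essential)
  24 | 0-1000,0110-0
  26 | 0110-0  (sole → essential)
  33 | -00001  (sole → essential)
  51 | 110011  (sole → essential)
  62 | 111110  (sole → essential)
Essential prime implicants: -00001, 001111, 010100, 0110-0, 110011, 111110

6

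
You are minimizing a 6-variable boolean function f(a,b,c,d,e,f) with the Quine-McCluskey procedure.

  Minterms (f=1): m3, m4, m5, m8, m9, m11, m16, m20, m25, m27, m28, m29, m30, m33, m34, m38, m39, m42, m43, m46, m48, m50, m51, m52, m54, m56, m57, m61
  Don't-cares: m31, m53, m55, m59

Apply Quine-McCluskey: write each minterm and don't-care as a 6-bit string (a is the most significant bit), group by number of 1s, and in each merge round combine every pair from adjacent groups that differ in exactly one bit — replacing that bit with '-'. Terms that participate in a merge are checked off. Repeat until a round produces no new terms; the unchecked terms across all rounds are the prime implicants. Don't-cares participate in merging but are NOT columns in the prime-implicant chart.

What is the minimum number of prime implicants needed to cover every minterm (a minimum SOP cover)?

12

Round 0: 000011✓ 000100✓ 000101✓ 001000✓ 001001✓ 001011✓ 010000✓ 010100✓ 011001✓ 011011✓ 011100✓ 011101✓ 011110✓ 011111✓ 100001 100010✓ 100110✓ 100111✓ 101010✓ 101011✓ 101110✓ 110000✓ 110010✓ 110011✓ 110100✓ 110101✓ 110110✓ 110111✓ 111000✓ 111001✓ 111011✓ 111101✓
Round 1: -01011✓ -10000✓ -10100✓ -11001✓ -11011✓ -11101✓ 0-0100 0-1001✓ 0-1011✓ 00-011 00010- 0010-1✓ 00100- 01-100 010-00✓ 011-01✓ 011-11✓ 0110-1✓ 0111-0✓ 0111-1✓ 01110-✓ 01111-✓ 1-0010✓ 1-0110✓ 1-0111✓ 1-1011✓ 10-010✓ 10-110✓ 100-10✓ 10011-✓ 101-10✓ 10101- 11-000 11-011 11-101 110-00✓ 110-10✓ 110-11✓ 1100-0✓ 11001-✓ 1101-0✓ 1101-1✓ 11010-✓ 11011-✓ 111-01✓ 1110-1✓ 11100-
Round 2: --1011 -10-00 -11-01 -110-1 0-10-1 011--1 0111-- 1-0-10 1-011- 10--10 110--0 110-1- 1101--
PIs = {--1011, -10-00, -11-01, -110-1, 0-0100, 0-10-1, 00-011, 00010-, 00100-, 01-100, 011--1, 0111--, 1-0-10, 1-011-, 10--10, 100001, 10101-, 11-000, 11-011, 11-101, 110--0, 110-1-, 1101--, 11100-}
Coverage chart:
  m3: 00-011 ←essential
  m4: 0-0100,00010-
  m5: 00010- ←essential
  m8: 00100- ←essential
  m9: 0-10-1,00100-
  m11: --1011,0-10-1,00-011
  m16: -10-00 ←essential
  m20: -10-00,0-0100,01-100
  m25: -11-01,-110-1,0-10-1,011--1
  m27: --1011,-110-1,0-10-1,011--1
  m28: 01-100,0111--
  m29: -11-01,011--1,0111--
  m30: 0111-- ←essential
  m33: 100001 ←essential
  m34: 1-0-10,10--10
  m38: 1-0-10,1-011-,10--10
  m39: 1-011- ←essential
  m42: 10--10,10101-
  m43: --1011,10101-
  m46: 10--10 ←essential
  m48: -10-00,11-000,110--0
  m50: 1-0-10,110--0,110-1-
  m51: 11-011,110-1-
  m52: -10-00,110--0,1101--
  m54: 1-0-10,1-011-,110--0,110-1-,1101--
  m56: 11-000,11100-
  m57: -11-01,-110-1,11100-
  m61: -11-01,11-101
Essential: -10-00, 00-011, 00010-, 00100-, 0111--, 1-011-, 10--10, 100001
Petrick residual → --1011, -11-01, 11-000, 110-1-
Min cover (12 terms): cd'ef + bc'e'f' + bce'f + a'b'd'ef + a'b'c'de' + a'b'cd'e' + a'bcd + ac'de + ab'ef' + ab'c'd'e'f + abd'e'f' + abc'e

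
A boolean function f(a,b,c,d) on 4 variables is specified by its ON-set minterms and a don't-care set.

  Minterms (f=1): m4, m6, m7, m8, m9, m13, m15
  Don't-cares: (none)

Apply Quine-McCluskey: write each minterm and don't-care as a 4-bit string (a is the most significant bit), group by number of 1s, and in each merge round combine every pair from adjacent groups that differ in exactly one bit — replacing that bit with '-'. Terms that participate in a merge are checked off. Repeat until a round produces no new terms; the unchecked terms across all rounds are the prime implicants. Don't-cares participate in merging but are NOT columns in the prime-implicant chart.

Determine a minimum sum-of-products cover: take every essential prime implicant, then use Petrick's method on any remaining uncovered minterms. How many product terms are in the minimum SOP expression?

[col 0] 0100*, 0110*, 0111*, 1000*, 1001*, 1101*, 1111*
[col 1] -111, 01-0, 011-, 1-01, 100-, 11-1
Prime implicants: -111, 01-0, 011-, 1-01, 100-, 11-1
PI chart (minterm → PIs covering it):
  4 | 01-0  (sole → essential)
  6 | 01-0,011-
  7 | -111,011-
  8 | 100-  (sole → essential)
  9 | 1-01,100-
  13 | 1-01,11-1
  15 | -111,11-1
Essential prime implicants: 01-0, 100-
Petrick residual → -111, 1-01
Minimum SOP uses 4 PIs: bcd + a'bd' + ac'd + ab'c'

4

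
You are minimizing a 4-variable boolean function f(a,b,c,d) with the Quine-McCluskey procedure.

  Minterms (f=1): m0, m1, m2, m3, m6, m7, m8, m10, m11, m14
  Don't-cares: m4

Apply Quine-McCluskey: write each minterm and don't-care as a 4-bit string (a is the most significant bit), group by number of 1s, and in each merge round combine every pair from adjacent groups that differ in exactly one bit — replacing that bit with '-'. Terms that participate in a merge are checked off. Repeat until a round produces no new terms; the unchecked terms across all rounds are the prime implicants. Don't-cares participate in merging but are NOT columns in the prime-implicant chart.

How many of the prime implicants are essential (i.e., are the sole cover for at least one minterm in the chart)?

size-2^0 implicants → 0000(✓)  0001(✓)  0010(✓)  0011(✓)  0100(✓)  0110(✓)  0111(✓)  1000(✓)  1010(✓)  1011(✓)  1110(✓)
size-2^1 implicants → -000(✓)  -010(✓)  -011(✓)  -110(✓)  0-00(✓)  0-10(✓)  0-11(✓)  00-0(✓)  00-1(✓)  000-(✓)  001-(✓)  01-0(✓)  011-(✓)  1-10(✓)  10-0(✓)  101-(✓)
size-2^2 implicants → --10  -0-0  -01-  0--0  0-1-  00--
Unchecked terms (primes): --10, -0-0, -01-, 0--0, 0-1-, 00--
Minterm coverage:
  m0 ⊆ -0-0,0--0,00--
  m1 ⊆ 00-- [E]
  m2 ⊆ --10,-0-0,-01-,0--0,0-1-,00--
  m3 ⊆ -01-,0-1-,00--
  m6 ⊆ --10,0--0,0-1-
  m7 ⊆ 0-1- [E]
  m8 ⊆ -0-0 [E]
  m10 ⊆ --10,-0-0,-01-
  m11 ⊆ -01- [E]
  m14 ⊆ --10 [E]
E = {--10, -0-0, -01-, 0-1-, 00--}

5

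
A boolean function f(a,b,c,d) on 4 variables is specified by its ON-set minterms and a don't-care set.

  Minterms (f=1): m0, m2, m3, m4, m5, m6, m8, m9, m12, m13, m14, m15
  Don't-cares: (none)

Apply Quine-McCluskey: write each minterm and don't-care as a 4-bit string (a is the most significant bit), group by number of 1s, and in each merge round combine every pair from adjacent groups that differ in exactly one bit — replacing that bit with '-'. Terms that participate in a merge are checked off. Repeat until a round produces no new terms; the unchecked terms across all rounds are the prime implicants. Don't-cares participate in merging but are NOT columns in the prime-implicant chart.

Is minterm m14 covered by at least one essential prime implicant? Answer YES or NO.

[col 0] 0000*, 0010*, 0011*, 0100*, 0101*, 0110*, 1000*, 1001*, 1100*, 1101*, 1110*, 1111*
[col 1] -000*, -100*, -101*, -110*, 0-00*, 0-10*, 00-0*, 001-, 01-0*, 010-*, 1-00*, 1-01*, 100-*, 11-0*, 11-1*, 110-*, 111-*
[col 2] --00, -1-0, -10-, 0--0, 1-0-, 11--
Prime implicants: --00, -1-0, -10-, 0--0, 001-, 1-0-, 11--
PI chart (minterm → PIs covering it):
  0 | --00,0--0
  2 | 0--0,001-
  3 | 001-  (sole → essential)
  4 | --00,-1-0,-10-,0--0
  5 | -10-  (sole → essential)
  6 | -1-0,0--0
  8 | --00,1-0-
  9 | 1-0-  (sole → essential)
  12 | --00,-1-0,-10-,1-0-,11--
  13 | -10-,1-0-,11--
  14 | -1-0,11--
  15 | 11--  (sole → essential)
Essential prime implicants: -10-, 001-, 1-0-, 11--

YES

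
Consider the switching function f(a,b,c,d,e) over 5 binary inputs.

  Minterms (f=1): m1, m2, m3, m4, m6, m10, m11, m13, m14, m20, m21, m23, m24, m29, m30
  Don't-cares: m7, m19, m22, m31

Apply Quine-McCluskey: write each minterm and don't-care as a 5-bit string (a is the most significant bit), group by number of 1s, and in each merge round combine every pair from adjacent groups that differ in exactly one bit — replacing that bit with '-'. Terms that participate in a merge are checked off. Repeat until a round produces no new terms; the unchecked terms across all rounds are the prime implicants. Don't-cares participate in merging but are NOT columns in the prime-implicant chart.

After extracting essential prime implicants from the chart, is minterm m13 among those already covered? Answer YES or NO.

Round 0: 00001✓ 00010✓ 00011✓ 00100✓ 00110✓ 00111✓ 01010✓ 01011✓ 01101✓ 01110✓ 10011✓ 10100✓ 10101✓ 10110✓ 10111✓ 11000 11101✓ 11110✓ 11111✓
Round 1: -0011✓ -0100✓ -0110✓ -0111✓ -1101 -1110✓ 0-010✓ 0-011✓ 0-110✓ 00-10✓ 00-11✓ 000-1 0001-✓ 001-0✓ 0011-✓ 01-10✓ 0101-✓ 1-101✓ 1-110✓ 1-111✓ 10-11✓ 101-0✓ 101-1✓ 1010-✓ 1011-✓ 111-1✓ 1111-✓
Round 2: --110 -0-11 -01-0 -011- 0--10 0-01- 00-1- 1-1-1 1-11- 101--
PIs = {--110, -0-11, -01-0, -011-, -1101, 0--10, 0-01-, 00-1-, 000-1, 1-1-1, 1-11-, 101--, 11000}
Coverage chart:
  m1: 000-1 ←essential
  m2: 0--10,0-01-,00-1-
  m3: -0-11,0-01-,00-1-,000-1
  m4: -01-0 ←essential
  m6: --110,-01-0,-011-,0--10,00-1-
  m10: 0--10,0-01-
  m11: 0-01- ←essential
  m13: -1101 ←essential
  m14: --110,0--10
  m20: -01-0,101--
  m21: 1-1-1,101--
  m23: -0-11,-011-,1-1-1,1-11-,101--
  m24: 11000 ←essential
  m29: -1101,1-1-1
  m30: --110,1-11-
Essential: -01-0, -1101, 0-01-, 000-1, 11000

YES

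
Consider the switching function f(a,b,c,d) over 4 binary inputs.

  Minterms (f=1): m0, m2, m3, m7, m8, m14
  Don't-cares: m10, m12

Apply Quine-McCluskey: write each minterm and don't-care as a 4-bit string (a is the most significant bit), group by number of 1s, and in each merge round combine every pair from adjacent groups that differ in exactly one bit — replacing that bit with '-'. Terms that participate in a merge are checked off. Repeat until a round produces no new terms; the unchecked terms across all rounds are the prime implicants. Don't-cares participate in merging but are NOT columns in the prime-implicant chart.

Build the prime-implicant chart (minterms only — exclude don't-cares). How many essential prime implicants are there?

3

Round 0: 0000✓ 0010✓ 0011✓ 0111✓ 1000✓ 1010✓ 1100✓ 1110✓
Round 1: -000✓ -010✓ 0-11 00-0✓ 001- 1-00✓ 1-10✓ 10-0✓ 11-0✓
Round 2: -0-0 1--0
PIs = {-0-0, 0-11, 001-, 1--0}
Coverage chart:
  m0: -0-0 ←essential
  m2: -0-0,001-
  m3: 0-11,001-
  m7: 0-11 ←essential
  m8: -0-0,1--0
  m14: 1--0 ←essential
Essential: -0-0, 0-11, 1--0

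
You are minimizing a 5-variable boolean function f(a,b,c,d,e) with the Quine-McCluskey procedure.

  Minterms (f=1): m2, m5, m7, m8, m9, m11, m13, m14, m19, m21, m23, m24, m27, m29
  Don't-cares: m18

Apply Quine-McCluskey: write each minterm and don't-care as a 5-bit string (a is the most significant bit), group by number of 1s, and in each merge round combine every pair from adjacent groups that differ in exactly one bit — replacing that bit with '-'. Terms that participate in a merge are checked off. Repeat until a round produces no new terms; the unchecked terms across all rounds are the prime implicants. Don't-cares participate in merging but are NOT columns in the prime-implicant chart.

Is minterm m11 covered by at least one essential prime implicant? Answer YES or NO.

[col 0] 00010*, 00101*, 00111*, 01000*, 01001*, 01011*, 01101*, 01110, 10010*, 10011*, 10101*, 10111*, 11000*, 11011*, 11101*
[col 1] -0010, -0101*, -0111*, -1000, -1011, -1101*, 0-101*, 001-1*, 01-01, 010-1, 0100-, 1-011, 1-101*, 10-11, 1001-, 101-1*
[col 2] --101, -01-1
Prime implicants: --101, -0010, -01-1, -1000, -1011, 01-01, 010-1, 0100-, 01110, 1-011, 10-11, 1001-
PI chart (minterm → PIs covering it):
  2 | -0010  (sole → essential)
  5 | --101,-01-1
  7 | -01-1  (sole → essential)
  8 | -1000,0100-
  9 | 01-01,010-1,0100-
  11 | -1011,010-1
  13 | --101,01-01
  14 | 01110  (sole → essential)
  19 | 1-011,10-11,1001-
  21 | --101,-01-1
  23 | -01-1,10-11
  24 | -1000  (sole → essential)
  27 | -1011,1-011
  29 | --101  (sole → essential)
Essential prime implicants: --101, -0010, -01-1, -1000, 01110

NO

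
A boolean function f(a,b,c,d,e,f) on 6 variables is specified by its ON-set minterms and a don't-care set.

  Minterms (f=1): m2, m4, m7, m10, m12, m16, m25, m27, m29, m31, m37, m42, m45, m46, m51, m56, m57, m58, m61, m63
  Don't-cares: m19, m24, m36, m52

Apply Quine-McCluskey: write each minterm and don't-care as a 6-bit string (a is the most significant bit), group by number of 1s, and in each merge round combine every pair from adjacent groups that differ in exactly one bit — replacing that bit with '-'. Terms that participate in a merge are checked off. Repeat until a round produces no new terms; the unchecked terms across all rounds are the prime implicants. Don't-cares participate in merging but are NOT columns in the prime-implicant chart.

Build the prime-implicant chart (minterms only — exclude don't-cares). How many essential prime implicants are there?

[col 0] 000010*, 000100*, 000111, 001010*, 001100*, 010000*, 010011*, 011000*, 011001*, 011011*, 011101*, 011111*, 100100*, 100101*, 101010*, 101101*, 101110*, 110011*, 110100*, 111000*, 111001*, 111010*, 111101*, 111111*
[col 1] -00100, -01010, -10011, -11000*, -11001*, -11101*, -11111*, 00-010, 00-100, 01-000, 01-011, 011-01*, 011-11*, 0110-1*, 01100-*, 0111-1*, 1-0100, 1-1010, 1-1101, 10-101, 10010-, 101-10, 111-01*, 1110-0, 11100-*, 1111-1*
[col 2] -11-01, -1100-, -111-1, 011--1
Prime implicants: -00100, -01010, -10011, -11-01, -1100-, -111-1, 00-010, 00-100, 000111, 01-000, 01-011, 011--1, 1-0100, 1-1010, 1-1101, 10-101, 10010-, 101-10, 1110-0
PI chart (minterm → PIs covering it):
  2 | 00-010  (sole → essential)
  4 | -00100,00-100
  7 | 000111  (sole → essential)
  10 | -01010,00-010
  12 | 00-100  (sole → essential)
  16 | 01-000  (sole → essential)
  25 | -11-01,-1100-,011--1
  27 | 01-011,011--1
  29 | -11-01,-111-1,011--1
  31 | -111-1,011--1
  37 | 10-101,10010-
  42 | -01010,1-1010,101-10
  45 | 1-1101,10-101
  46 | 101-10  (sole → essential)
  51 | -10011  (sole → essential)
  56 | -1100-,1110-0
  57 | -11-01,-1100-
  58 | 1-1010,1110-0
  61 | -11-01,-111-1,1-1101
  63 | -111-1  (sole → essential)
Essential prime implicants: -10011, -111-1, 00-010, 00-100, 000111, 01-000, 101-10

7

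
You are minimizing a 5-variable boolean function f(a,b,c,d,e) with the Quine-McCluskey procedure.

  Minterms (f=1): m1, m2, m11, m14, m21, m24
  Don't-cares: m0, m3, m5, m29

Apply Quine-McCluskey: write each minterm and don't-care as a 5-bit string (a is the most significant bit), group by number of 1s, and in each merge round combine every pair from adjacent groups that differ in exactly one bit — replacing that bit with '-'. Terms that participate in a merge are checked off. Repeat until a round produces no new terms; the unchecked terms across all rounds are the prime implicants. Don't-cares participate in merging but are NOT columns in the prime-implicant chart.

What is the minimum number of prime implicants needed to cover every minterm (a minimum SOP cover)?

5

Round 0: 00000✓ 00001✓ 00010✓ 00011✓ 00101✓ 01011✓ 01110 10101✓ 11000 11101✓
Round 1: -0101 0-011 00-01 000-0✓ 000-1✓ 0000-✓ 0001-✓ 1-101
Round 2: 000--
PIs = {-0101, 0-011, 00-01, 000--, 01110, 1-101, 11000}
Coverage chart:
  m1: 00-01,000--
  m2: 000-- ←essential
  m11: 0-011 ←essential
  m14: 01110 ←essential
  m21: -0101,1-101
  m24: 11000 ←essential
Essential: 0-011, 000--, 01110, 11000
Petrick residual → -0101
Min cover (5 terms): b'cd'e + a'c'de + a'b'c' + a'bcde' + abc'd'e'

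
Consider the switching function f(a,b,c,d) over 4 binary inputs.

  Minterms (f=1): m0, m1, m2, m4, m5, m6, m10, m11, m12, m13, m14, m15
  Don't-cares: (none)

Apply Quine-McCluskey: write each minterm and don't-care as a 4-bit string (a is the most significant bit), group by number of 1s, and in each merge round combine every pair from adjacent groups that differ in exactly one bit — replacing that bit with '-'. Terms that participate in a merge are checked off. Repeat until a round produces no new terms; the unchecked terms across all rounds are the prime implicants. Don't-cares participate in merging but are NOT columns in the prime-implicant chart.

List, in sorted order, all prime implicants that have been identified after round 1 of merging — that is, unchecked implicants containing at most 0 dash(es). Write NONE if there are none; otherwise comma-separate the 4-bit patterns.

[col 0] 0000*, 0001*, 0010*, 0100*, 0101*, 0110*, 1010*, 1011*, 1100*, 1101*, 1110*, 1111*
[col 1] -010*, -100*, -101*, -110*, 0-00*, 0-01*, 0-10*, 00-0*, 000-*, 01-0*, 010-*, 1-10*, 1-11*, 101-*, 11-0*, 11-1*, 110-*, 111-*
[col 2] --10, -1-0, -10-, 0--0, 0-0-, 1-1-, 11--
Prime implicants: --10, -1-0, -10-, 0--0, 0-0-, 1-1-, 11--

NONE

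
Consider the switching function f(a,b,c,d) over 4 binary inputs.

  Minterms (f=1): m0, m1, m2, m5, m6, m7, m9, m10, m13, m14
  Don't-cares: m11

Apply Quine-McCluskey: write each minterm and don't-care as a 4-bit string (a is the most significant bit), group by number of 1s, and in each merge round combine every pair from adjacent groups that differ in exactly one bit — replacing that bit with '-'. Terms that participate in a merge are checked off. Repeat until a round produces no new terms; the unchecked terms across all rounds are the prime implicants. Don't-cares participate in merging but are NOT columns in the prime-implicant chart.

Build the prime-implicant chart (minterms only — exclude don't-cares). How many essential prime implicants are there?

size-2^0 implicants → 0000(✓)  0001(✓)  0010(✓)  0101(✓)  0110(✓)  0111(✓)  1001(✓)  1010(✓)  1011(✓)  1101(✓)  1110(✓)
size-2^1 implicants → -001(✓)  -010(✓)  -101(✓)  -110(✓)  0-01(✓)  0-10(✓)  00-0  000-  01-1  011-  1-01(✓)  1-10(✓)  10-1  101-
size-2^2 implicants → --01  --10
Unchecked terms (primes): --01, --10, 00-0, 000-, 01-1, 011-, 10-1, 101-
Minterm coverage:
  m0 ⊆ 00-0,000-
  m1 ⊆ --01,000-
  m2 ⊆ --10,00-0
  m5 ⊆ --01,01-1
  m6 ⊆ --10,011-
  m7 ⊆ 01-1,011-
  m9 ⊆ --01,10-1
  m10 ⊆ --10,101-
  m13 ⊆ --01 [E]
  m14 ⊆ --10 [E]
E = {--01, --10}

2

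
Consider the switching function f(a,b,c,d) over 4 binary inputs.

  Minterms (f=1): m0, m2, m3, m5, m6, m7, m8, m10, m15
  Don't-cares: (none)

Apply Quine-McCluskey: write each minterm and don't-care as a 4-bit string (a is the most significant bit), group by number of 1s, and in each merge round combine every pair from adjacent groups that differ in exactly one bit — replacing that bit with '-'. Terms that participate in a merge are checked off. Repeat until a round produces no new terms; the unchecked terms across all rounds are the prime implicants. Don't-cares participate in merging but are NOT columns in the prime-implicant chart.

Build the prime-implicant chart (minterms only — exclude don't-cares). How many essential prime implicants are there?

4

[col 0] 0000*, 0010*, 0011*, 0101*, 0110*, 0111*, 1000*, 1010*, 1111*
[col 1] -000*, -010*, -111, 0-10*, 0-11*, 00-0*, 001-*, 01-1, 011-*, 10-0*
[col 2] -0-0, 0-1-
Prime implicants: -0-0, -111, 0-1-, 01-1
PI chart (minterm → PIs covering it):
  0 | -0-0  (sole → essential)
  2 | -0-0,0-1-
  3 | 0-1-  (sole → essential)
  5 | 01-1  (sole → essential)
  6 | 0-1-  (sole → essential)
  7 | -111,0-1-,01-1
  8 | -0-0  (sole → essential)
  10 | -0-0  (sole → essential)
  15 | -111  (sole → essential)
Essential prime implicants: -0-0, -111, 0-1-, 01-1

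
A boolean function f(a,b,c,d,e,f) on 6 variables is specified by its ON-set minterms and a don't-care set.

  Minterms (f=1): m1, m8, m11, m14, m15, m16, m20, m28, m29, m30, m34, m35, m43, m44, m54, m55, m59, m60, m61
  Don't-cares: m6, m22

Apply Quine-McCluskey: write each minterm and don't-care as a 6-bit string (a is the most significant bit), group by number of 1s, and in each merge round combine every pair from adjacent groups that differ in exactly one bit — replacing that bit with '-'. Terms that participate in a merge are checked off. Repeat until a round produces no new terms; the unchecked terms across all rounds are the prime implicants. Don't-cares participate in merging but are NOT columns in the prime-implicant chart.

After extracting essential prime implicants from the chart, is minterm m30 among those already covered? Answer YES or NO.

size-2^0 implicants → 000001  000110(✓)  001000  001011(✓)  001110(✓)  001111(✓)  010000(✓)  010100(✓)  010110(✓)  011100(✓)  011101(✓)  011110(✓)  100010(✓)  100011(✓)  101011(✓)  101100(✓)  110110(✓)  110111(✓)  111011(✓)  111100(✓)  111101(✓)
size-2^1 implicants → -01011  -10110  -11100(✓)  -11101(✓)  0-0110(✓)  0-1110(✓)  00-110(✓)  001-11  00111-  01-100(✓)  01-110(✓)  010-00  0101-0(✓)  0111-0(✓)  01110-(✓)  1-1011  1-1100  10-011  10001-  11011-  11110-(✓)
size-2^2 implicants → -1110-  0--110  01-1-0
Unchecked terms (primes): -01011, -10110, -1110-, 0--110, 000001, 001-11, 001000, 00111-, 01-1-0, 010-00, 1-1011, 1-1100, 10-011, 10001-, 11011-
Minterm coverage:
  m1 ⊆ 000001 [E]
  m8 ⊆ 001000 [E]
  m11 ⊆ -01011,001-11
  m14 ⊆ 0--110,00111-
  m15 ⊆ 001-11,00111-
  m16 ⊆ 010-00 [E]
  m20 ⊆ 01-1-0,010-00
  m28 ⊆ -1110-,01-1-0
  m29 ⊆ -1110- [E]
  m30 ⊆ 0--110,01-1-0
  m34 ⊆ 10001- [E]
  m35 ⊆ 10-011,10001-
  m43 ⊆ -01011,1-1011,10-011
  m44 ⊆ 1-1100 [E]
  m54 ⊆ -10110,11011-
  m55 ⊆ 11011- [E]
  m59 ⊆ 1-1011 [E]
  m60 ⊆ -1110-,1-1100
  m61 ⊆ -1110- [E]
E = {-1110-, 000001, 001000, 010-00, 1-1011, 1-1100, 10001-, 11011-}

NO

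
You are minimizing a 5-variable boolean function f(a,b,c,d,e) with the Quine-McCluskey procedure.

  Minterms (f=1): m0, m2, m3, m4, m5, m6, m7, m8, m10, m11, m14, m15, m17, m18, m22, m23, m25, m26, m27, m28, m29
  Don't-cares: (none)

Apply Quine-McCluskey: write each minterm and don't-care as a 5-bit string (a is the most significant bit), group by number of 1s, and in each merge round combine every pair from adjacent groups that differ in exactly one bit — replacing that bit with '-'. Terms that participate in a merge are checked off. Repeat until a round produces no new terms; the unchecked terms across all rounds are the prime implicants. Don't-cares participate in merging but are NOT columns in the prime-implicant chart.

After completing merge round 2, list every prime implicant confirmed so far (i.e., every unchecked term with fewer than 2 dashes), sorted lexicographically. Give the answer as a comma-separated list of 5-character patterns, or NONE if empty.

Round 0: 00000✓ 00010✓ 00011✓ 00100✓ 00101✓ 00110✓ 00111✓ 01000✓ 01010✓ 01011✓ 01110✓ 01111✓ 10001✓ 10010✓ 10110✓ 10111✓ 11001✓ 11010✓ 11011✓ 11100✓ 11101✓
Round 1: -0010✓ -0110✓ -0111✓ -1010✓ -1011✓ 0-000✓ 0-010✓ 0-011✓ 0-110✓ 0-111✓ 00-00✓ 00-10✓ 00-11✓ 000-0✓ 0001-✓ 001-0✓ 001-1✓ 0010-✓ 0011-✓ 01-10✓ 01-11✓ 010-0✓ 0101-✓ 0111-✓ 1-001 1-010✓ 10-10✓ 1011-✓ 11-01 110-1 1101-✓ 1110-
Round 2: --010 -0-10 -011- -101- 0--10✓ 0--11✓ 0-0-0 0-01-✓ 0-11-✓ 00--0 00-1-✓ 001-- 01-1-✓
Round 3: 0--1-
PIs = {--010, -0-10, -011-, -101-, 0--1-, 0-0-0, 00--0, 001--, 1-001, 11-01, 110-1, 1110-}

1-001, 11-01, 110-1, 1110-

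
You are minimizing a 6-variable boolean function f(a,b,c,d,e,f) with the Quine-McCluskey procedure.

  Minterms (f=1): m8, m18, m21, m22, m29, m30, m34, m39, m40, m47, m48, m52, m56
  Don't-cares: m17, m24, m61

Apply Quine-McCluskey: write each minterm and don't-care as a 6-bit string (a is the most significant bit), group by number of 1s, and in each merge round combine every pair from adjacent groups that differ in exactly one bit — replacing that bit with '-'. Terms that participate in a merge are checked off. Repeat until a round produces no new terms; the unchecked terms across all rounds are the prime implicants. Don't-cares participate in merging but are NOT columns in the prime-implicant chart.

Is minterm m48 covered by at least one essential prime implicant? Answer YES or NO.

YES

[col 0] 001000*, 010001*, 010010*, 010101*, 010110*, 011000*, 011101*, 011110*, 100010, 100111*, 101000*, 101111*, 110000*, 110100*, 111000*, 111101*
[col 1] -01000*, -11000*, -11101, 0-1000*, 01-101, 01-110, 010-01, 010-10, 1-1000*, 10-111, 11-000, 110-00
[col 2] --1000
Prime implicants: --1000, -11101, 01-101, 01-110, 010-01, 010-10, 10-111, 100010, 11-000, 110-00
PI chart (minterm → PIs covering it):
  8 | --1000  (sole → essential)
  18 | 010-10  (sole → essential)
  21 | 01-101,010-01
  22 | 01-110,010-10
  29 | -11101,01-101
  30 | 01-110  (sole → essential)
  34 | 100010  (sole → essential)
  39 | 10-111  (sole → essential)
  40 | --1000  (sole → essential)
  47 | 10-111  (sole → essential)
  48 | 11-000,110-00
  52 | 110-00  (sole → essential)
  56 | --1000,11-000
Essential prime implicants: --1000, 01-110, 010-10, 10-111, 100010, 110-00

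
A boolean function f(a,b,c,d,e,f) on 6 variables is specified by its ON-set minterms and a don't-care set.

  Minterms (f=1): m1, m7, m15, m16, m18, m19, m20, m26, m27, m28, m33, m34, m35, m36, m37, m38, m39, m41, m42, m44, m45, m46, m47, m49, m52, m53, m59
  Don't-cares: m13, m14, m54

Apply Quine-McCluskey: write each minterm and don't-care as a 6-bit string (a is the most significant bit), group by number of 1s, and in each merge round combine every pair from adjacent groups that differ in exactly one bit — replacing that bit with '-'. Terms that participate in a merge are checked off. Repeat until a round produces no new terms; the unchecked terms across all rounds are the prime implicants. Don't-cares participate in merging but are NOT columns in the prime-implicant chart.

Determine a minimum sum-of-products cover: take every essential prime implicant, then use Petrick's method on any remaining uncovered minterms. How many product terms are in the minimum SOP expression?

size-2^0 implicants → 000001(✓)  000111(✓)  001101(✓)  001110(✓)  001111(✓)  010000(✓)  010010(✓)  010011(✓)  010100(✓)  011010(✓)  011011(✓)  011100(✓)  100001(✓)  100010(✓)  100011(✓)  100100(✓)  100101(✓)  100110(✓)  100111(✓)  101001(✓)  101010(✓)  101100(✓)  101101(✓)  101110(✓)  101111(✓)  110001(✓)  110100(✓)  110101(✓)  110110(✓)  111011(✓)
size-2^1 implicants → -00001  -00111(✓)  -01101(✓)  -01110(✓)  -01111(✓)  -10100  -11011  00-111(✓)  0011-1(✓)  00111-(✓)  01-010(✓)  01-011(✓)  01-100  010-00  0100-0  01001-(✓)  01101-(✓)  1-0001(✓)  1-0100(✓)  1-0101(✓)  1-0110(✓)  10-001(✓)  10-010(✓)  10-100(✓)  10-101(✓)  10-110(✓)  10-111(✓)  100-01(✓)  100-10(✓)  100-11(✓)  1000-1(✓)  10001-(✓)  1001-0(✓)  1001-1(✓)  10010-(✓)  10011-(✓)  101-01(✓)  101-10(✓)  1011-0(✓)  1011-1(✓)  10110-(✓)  10111-(✓)  110-01(✓)  1101-0(✓)  11010-(✓)
size-2^2 implicants → -0-111  -011-1  -0111-  01-01-  1-0-01  1-01-0  1-010-  10--01  10--10  10-1-0(✓)  10-1-1(✓)  10-10-(✓)  10-11-(✓)  100--1  100-1-  1001--(✓)  1011--(✓)
size-2^3 implicants → 10-1--
Unchecked terms (primes): -0-111, -00001, -011-1, -0111-, -10100, -11011, 01-01-, 01-100, 010-00, 0100-0, 1-0-01, 1-01-0, 1-010-, 10--01, 10--10, 10-1--, 100--1, 100-1-
Minterm coverage:
  m1 ⊆ -00001 [E]
  m7 ⊆ -0-111 [E]
  m15 ⊆ -0-111,-011-1,-0111-
  m16 ⊆ 010-00,0100-0
  m18 ⊆ 01-01-,0100-0
  m19 ⊆ 01-01- [E]
  m20 ⊆ -10100,01-100,010-00
  m26 ⊆ 01-01- [E]
  m27 ⊆ -11011,01-01-
  m28 ⊆ 01-100 [E]
  m33 ⊆ -00001,1-0-01,10--01,100--1
  m34 ⊆ 10--10,100-1-
  m35 ⊆ 100--1,100-1-
  m36 ⊆ 1-01-0,1-010-,10-1--
  m37 ⊆ 1-0-01,1-010-,10--01,10-1--,100--1
  m38 ⊆ 1-01-0,10--10,10-1--,100-1-
  m39 ⊆ -0-111,10-1--,100--1,100-1-
  m41 ⊆ 10--01 [E]
  m42 ⊆ 10--10 [E]
  m44 ⊆ 10-1-- [E]
  m45 ⊆ -011-1,10--01,10-1--
  m46 ⊆ -0111-,10--10,10-1--
  m47 ⊆ -0-111,-011-1,-0111-,10-1--
  m49 ⊆ 1-0-01 [E]
  m52 ⊆ -10100,1-01-0,1-010-
  m53 ⊆ 1-0-01,1-010-
  m59 ⊆ -11011 [E]
E = {-0-111, -00001, -11011, 01-01-, 01-100, 1-0-01, 10--01, 10--10, 10-1--}
Petrick residual → -10100, 010-00, 100--1
Cover = b'def + b'c'd'e'f + bc'de'f' + bcd'ef + a'bd'e + a'bde'f' + a'bc'e'f' + ac'e'f + ab'e'f + ab'ef' + ab'd + ab'c'f  |cover|=12

12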